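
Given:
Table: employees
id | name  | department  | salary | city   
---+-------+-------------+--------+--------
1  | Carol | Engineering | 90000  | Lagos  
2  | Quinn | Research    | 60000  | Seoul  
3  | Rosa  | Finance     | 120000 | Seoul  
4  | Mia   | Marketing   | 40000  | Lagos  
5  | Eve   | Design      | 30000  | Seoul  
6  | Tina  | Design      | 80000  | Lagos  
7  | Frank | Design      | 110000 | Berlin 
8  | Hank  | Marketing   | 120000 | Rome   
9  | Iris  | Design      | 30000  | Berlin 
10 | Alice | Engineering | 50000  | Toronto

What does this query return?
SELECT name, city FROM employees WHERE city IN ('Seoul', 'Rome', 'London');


Filtering: city IN ('Seoul', 'Rome', 'London')
Matching: 4 rows

4 rows:
Quinn, Seoul
Rosa, Seoul
Eve, Seoul
Hank, Rome


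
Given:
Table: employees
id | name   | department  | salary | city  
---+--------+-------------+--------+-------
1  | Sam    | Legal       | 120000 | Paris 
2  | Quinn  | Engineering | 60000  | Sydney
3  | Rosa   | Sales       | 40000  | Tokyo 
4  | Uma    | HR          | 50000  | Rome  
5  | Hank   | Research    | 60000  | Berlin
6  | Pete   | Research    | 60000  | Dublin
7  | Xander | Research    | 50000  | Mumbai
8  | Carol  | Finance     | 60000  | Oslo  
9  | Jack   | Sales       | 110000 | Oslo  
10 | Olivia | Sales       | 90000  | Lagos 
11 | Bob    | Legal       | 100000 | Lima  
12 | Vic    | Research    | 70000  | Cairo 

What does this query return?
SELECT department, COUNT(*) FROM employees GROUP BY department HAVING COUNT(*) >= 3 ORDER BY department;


Groups with count >= 3:
  Research: 4 -> PASS
  Sales: 3 -> PASS
  Engineering: 1 -> filtered out
  Finance: 1 -> filtered out
  HR: 1 -> filtered out
  Legal: 2 -> filtered out


2 groups:
Research, 4
Sales, 3


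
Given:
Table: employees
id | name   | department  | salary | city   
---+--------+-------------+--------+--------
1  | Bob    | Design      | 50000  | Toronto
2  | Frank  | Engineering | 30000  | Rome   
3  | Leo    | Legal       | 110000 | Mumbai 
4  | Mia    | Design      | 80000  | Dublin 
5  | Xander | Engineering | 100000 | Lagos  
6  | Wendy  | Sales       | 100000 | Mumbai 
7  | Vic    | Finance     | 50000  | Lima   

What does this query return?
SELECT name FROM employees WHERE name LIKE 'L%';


LIKE 'L%' matches names starting with 'L'
Matching: 1

1 rows:
Leo


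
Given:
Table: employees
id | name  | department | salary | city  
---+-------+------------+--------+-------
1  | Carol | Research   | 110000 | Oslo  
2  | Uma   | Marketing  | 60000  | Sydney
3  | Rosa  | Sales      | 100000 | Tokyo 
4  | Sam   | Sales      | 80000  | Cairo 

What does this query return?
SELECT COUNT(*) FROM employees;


COUNT(*) counts all rows

4


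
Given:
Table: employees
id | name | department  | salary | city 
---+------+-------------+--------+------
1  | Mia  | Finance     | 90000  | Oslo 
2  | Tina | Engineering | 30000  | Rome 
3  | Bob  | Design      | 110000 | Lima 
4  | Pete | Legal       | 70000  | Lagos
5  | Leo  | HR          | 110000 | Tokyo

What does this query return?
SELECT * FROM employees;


SELECT * returns all 5 rows with all columns

5 rows:
1, Mia, Finance, 90000, Oslo
2, Tina, Engineering, 30000, Rome
3, Bob, Design, 110000, Lima
4, Pete, Legal, 70000, Lagos
5, Leo, HR, 110000, Tokyo


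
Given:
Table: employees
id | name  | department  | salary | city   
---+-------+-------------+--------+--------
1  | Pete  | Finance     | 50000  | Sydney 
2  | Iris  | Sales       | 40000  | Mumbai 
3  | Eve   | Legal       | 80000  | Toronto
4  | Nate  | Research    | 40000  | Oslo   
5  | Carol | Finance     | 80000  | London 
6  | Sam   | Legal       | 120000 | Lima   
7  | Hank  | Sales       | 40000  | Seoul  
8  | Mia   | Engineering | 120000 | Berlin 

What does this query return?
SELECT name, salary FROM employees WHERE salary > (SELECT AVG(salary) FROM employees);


Subquery: AVG(salary) = 71250.0
Filtering: salary > 71250.0
  Eve (80000) -> MATCH
  Carol (80000) -> MATCH
  Sam (120000) -> MATCH
  Mia (120000) -> MATCH


4 rows:
Eve, 80000
Carol, 80000
Sam, 120000
Mia, 120000


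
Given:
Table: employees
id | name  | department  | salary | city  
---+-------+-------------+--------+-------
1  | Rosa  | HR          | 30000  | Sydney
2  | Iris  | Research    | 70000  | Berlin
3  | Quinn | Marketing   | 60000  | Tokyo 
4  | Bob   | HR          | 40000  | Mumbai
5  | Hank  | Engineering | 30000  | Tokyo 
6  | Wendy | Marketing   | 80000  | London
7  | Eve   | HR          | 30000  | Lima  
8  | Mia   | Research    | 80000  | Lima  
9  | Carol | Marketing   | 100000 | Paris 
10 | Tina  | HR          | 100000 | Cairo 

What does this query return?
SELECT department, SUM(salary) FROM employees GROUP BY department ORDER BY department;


Summing salary within each department:
  Engineering: 30000 = 30000
  HR: 30000 + 40000 + 30000 + 100000 = 200000
  Marketing: 60000 + 80000 + 100000 = 240000
  Research: 70000 + 80000 = 150000


4 groups:
Engineering, 30000
HR, 200000
Marketing, 240000
Research, 150000


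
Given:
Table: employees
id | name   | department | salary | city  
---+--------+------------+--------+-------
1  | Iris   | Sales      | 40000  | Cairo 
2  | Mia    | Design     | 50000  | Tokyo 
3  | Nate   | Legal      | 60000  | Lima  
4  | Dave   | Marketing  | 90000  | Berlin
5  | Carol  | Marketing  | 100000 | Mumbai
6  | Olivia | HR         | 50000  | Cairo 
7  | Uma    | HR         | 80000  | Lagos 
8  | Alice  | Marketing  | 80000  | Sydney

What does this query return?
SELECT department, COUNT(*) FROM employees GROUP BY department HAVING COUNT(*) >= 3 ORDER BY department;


Groups with count >= 3:
  Marketing: 3 -> PASS
  Design: 1 -> filtered out
  HR: 2 -> filtered out
  Legal: 1 -> filtered out
  Sales: 1 -> filtered out


1 groups:
Marketing, 3


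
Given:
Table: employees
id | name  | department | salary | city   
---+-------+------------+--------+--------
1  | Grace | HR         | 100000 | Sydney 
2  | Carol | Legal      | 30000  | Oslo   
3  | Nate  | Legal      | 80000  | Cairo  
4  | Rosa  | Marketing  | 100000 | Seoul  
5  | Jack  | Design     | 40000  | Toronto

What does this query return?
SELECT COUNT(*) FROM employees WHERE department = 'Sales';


Counting rows where department = 'Sales'


0


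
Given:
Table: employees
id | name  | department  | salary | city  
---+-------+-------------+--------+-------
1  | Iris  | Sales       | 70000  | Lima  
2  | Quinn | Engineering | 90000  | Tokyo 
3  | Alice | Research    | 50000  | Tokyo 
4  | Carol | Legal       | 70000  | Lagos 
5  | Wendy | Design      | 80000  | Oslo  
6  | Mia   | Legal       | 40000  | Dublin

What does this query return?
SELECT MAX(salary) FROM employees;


Salaries: 70000, 90000, 50000, 70000, 80000, 40000
MAX = 90000

90000


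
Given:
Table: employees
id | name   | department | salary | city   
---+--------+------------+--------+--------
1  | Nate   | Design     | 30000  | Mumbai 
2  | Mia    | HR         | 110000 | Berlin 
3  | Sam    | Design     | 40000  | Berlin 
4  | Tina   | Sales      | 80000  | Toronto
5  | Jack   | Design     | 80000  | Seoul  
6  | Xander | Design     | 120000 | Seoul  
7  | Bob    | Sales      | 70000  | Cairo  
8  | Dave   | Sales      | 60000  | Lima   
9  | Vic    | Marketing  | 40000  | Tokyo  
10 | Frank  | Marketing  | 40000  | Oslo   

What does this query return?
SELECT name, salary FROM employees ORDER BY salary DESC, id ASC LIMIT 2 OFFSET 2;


Sort by salary DESC (id ASC tiebreak), then skip 2 and take 2
Rows 3 through 4

2 rows:
Tina, 80000
Jack, 80000


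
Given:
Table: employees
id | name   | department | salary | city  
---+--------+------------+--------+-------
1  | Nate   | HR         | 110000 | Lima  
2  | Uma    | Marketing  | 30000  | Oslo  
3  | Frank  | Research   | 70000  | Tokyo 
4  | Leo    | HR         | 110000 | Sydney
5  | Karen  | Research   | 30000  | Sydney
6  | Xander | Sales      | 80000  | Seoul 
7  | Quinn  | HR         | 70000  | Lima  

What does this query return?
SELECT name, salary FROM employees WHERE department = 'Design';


Filtering: department = 'Design'
Matching rows: 0

Empty result set (0 rows)


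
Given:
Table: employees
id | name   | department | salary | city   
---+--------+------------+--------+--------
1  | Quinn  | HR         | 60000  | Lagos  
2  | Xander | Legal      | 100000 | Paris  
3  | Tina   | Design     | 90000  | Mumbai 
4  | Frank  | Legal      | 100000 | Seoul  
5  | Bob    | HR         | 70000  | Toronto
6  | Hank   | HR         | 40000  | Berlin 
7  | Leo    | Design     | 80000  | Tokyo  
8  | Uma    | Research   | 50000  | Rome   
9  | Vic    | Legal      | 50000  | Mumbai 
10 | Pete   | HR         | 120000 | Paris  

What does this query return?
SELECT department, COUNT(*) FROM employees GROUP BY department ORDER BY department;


Assigning each row to its department group:
  Quinn -> HR
  Xander -> Legal
  Tina -> Design
  Frank -> Legal
  Bob -> HR
  Hank -> HR
  Leo -> Design
  Uma -> Research
  Vic -> Legal
  Pete -> HR


4 groups:
Design, 2
HR, 4
Legal, 3
Research, 1


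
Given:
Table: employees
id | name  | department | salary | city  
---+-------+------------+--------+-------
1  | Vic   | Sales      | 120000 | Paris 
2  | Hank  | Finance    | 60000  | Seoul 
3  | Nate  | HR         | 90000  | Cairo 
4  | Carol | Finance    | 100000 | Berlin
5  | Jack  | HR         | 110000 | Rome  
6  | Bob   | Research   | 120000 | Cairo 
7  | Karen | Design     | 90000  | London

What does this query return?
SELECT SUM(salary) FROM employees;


SUM(salary) = 120000 + 60000 + 90000 + 100000 + 110000 + 120000 + 90000 = 690000

690000


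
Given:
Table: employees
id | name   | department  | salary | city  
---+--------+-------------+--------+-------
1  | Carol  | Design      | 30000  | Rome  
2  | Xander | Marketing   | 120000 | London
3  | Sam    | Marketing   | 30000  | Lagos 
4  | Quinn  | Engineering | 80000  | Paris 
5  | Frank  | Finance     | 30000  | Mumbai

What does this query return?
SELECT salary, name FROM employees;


Projecting columns: salary, name

5 rows:
30000, Carol
120000, Xander
30000, Sam
80000, Quinn
30000, Frank


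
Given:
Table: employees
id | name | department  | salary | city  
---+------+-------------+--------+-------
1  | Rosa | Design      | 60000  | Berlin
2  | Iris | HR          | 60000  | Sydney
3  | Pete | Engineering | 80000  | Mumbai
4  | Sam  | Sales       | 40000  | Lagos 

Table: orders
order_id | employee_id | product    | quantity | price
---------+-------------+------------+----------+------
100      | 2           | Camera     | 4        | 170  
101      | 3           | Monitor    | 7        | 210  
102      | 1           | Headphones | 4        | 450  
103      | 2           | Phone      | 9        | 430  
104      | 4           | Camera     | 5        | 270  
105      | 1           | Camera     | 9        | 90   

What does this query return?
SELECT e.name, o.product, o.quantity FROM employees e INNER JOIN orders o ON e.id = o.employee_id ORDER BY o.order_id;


Joining employees.id = orders.employee_id:
  employee Iris (id=2) -> order Camera
  employee Pete (id=3) -> order Monitor
  employee Rosa (id=1) -> order Headphones
  employee Iris (id=2) -> order Phone
  employee Sam (id=4) -> order Camera
  employee Rosa (id=1) -> order Camera


6 rows:
Iris, Camera, 4
Pete, Monitor, 7
Rosa, Headphones, 4
Iris, Phone, 9
Sam, Camera, 5
Rosa, Camera, 9


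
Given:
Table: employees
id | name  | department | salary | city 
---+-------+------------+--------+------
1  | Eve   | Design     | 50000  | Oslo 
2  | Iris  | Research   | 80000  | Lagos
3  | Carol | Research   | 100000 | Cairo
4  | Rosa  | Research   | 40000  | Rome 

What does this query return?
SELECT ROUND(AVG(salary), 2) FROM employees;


SUM(salary) = 270000
COUNT = 4
ROUND(AVG, 2) = ROUND(270000 / 4, 2) = 67500.0

67500.0


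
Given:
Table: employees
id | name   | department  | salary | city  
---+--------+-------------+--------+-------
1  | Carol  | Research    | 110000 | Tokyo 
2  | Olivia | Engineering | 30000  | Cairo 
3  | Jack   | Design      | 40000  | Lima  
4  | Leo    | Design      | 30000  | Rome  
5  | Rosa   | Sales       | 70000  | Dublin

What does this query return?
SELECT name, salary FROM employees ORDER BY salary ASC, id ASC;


Sorting by salary ASC, then id ASC for ties

5 rows:
Olivia, 30000
Leo, 30000
Jack, 40000
Rosa, 70000
Carol, 110000


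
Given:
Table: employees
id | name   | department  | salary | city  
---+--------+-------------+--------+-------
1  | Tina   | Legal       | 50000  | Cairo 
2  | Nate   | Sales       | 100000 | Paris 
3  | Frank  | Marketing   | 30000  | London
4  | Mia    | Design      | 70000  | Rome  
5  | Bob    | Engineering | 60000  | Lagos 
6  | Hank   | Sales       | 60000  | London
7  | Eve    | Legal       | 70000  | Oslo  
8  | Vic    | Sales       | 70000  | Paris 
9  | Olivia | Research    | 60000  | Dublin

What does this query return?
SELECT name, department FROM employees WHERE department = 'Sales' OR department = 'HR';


Filtering: department = 'Sales' OR 'HR'
Matching: 3 rows

3 rows:
Nate, Sales
Hank, Sales
Vic, Sales


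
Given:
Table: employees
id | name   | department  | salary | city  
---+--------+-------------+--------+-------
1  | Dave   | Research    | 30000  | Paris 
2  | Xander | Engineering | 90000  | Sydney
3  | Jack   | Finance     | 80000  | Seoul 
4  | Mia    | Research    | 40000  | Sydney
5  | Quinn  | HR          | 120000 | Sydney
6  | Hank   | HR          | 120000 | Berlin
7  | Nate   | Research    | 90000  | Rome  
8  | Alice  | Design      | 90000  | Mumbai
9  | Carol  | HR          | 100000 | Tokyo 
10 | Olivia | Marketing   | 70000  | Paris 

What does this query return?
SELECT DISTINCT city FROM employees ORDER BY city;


All 'city' values (row order): Paris, Sydney, Seoul, Sydney, Sydney, Berlin, Rome, Mumbai, Tokyo, Paris
Removing duplicates leaves 7 unique value(s).

7 values:
Berlin
Mumbai
Paris
Rome
Seoul
Sydney
Tokyo


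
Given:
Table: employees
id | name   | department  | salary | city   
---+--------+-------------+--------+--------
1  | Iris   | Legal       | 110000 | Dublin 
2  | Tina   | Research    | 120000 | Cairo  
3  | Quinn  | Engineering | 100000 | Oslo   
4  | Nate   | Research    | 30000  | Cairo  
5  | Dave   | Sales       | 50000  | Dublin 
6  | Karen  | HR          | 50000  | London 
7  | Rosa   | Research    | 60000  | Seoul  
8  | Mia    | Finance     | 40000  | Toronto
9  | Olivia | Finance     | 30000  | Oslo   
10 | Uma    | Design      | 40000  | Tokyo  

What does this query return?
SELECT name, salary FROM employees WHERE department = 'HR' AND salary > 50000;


Filtering: department = 'HR' AND salary > 50000
Matching: 0 rows

Empty result set (0 rows)


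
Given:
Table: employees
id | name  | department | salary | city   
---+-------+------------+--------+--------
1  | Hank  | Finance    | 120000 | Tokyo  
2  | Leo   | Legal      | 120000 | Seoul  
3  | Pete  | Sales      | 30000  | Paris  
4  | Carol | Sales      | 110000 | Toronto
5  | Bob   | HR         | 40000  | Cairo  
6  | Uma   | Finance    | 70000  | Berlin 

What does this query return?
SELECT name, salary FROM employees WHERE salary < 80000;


Filtering: salary < 80000
Matching: 3 rows

3 rows:
Pete, 30000
Bob, 40000
Uma, 70000


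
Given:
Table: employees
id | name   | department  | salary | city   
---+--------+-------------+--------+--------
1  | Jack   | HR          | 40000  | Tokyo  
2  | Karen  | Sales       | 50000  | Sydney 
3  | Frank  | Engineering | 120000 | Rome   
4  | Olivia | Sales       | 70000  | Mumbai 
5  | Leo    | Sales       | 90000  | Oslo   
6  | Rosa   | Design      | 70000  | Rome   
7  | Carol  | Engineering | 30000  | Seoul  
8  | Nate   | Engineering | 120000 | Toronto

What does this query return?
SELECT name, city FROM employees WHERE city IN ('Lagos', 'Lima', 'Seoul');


Filtering: city IN ('Lagos', 'Lima', 'Seoul')
Matching: 1 rows

1 rows:
Carol, Seoul


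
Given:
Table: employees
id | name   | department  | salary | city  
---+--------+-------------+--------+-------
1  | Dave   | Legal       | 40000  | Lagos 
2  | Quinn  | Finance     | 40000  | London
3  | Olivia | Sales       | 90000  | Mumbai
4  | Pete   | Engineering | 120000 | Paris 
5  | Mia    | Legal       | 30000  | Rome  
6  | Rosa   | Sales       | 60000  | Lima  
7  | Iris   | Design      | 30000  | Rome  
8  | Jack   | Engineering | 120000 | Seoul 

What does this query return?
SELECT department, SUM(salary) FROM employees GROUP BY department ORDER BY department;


Summing salary within each department:
  Design: 30000 = 30000
  Engineering: 120000 + 120000 = 240000
  Finance: 40000 = 40000
  Legal: 40000 + 30000 = 70000
  Sales: 90000 + 60000 = 150000


5 groups:
Design, 30000
Engineering, 240000
Finance, 40000
Legal, 70000
Sales, 150000


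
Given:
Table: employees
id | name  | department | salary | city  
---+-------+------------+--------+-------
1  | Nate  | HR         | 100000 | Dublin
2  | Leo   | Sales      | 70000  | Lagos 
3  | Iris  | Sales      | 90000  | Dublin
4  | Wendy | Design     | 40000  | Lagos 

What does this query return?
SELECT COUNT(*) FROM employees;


COUNT(*) counts all rows

4


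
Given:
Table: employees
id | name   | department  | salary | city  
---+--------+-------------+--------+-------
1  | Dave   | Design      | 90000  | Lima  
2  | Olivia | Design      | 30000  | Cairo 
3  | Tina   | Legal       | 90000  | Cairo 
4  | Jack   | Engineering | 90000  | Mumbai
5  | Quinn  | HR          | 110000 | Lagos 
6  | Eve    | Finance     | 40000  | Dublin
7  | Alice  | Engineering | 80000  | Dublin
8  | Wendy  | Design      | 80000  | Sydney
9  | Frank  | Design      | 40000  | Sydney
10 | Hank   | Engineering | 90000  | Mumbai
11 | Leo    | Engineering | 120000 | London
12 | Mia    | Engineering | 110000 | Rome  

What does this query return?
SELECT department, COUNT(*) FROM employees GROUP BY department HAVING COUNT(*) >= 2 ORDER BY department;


Groups with count >= 2:
  Design: 4 -> PASS
  Engineering: 5 -> PASS
  Finance: 1 -> filtered out
  HR: 1 -> filtered out
  Legal: 1 -> filtered out


2 groups:
Design, 4
Engineering, 5


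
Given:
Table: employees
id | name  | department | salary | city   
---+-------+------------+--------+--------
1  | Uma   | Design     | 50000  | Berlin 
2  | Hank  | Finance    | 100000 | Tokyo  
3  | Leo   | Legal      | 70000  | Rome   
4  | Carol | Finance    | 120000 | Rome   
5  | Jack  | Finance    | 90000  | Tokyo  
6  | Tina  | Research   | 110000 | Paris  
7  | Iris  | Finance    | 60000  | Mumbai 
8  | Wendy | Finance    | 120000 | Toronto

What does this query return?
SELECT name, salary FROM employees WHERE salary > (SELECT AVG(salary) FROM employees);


Subquery: AVG(salary) = 90000.0
Filtering: salary > 90000.0
  Hank (100000) -> MATCH
  Carol (120000) -> MATCH
  Tina (110000) -> MATCH
  Wendy (120000) -> MATCH


4 rows:
Hank, 100000
Carol, 120000
Tina, 110000
Wendy, 120000


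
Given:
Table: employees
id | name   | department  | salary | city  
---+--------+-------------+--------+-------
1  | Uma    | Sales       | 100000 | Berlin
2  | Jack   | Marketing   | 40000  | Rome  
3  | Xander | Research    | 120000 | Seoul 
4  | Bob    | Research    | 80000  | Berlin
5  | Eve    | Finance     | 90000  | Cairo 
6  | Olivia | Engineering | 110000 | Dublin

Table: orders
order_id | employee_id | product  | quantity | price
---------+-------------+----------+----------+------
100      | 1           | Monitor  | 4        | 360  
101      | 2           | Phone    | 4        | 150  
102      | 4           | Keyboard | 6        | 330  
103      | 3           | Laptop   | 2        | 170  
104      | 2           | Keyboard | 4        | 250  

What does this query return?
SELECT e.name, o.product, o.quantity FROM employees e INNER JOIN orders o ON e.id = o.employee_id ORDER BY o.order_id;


Joining employees.id = orders.employee_id:
  employee Uma (id=1) -> order Monitor
  employee Jack (id=2) -> order Phone
  employee Bob (id=4) -> order Keyboard
  employee Xander (id=3) -> order Laptop
  employee Jack (id=2) -> order Keyboard


5 rows:
Uma, Monitor, 4
Jack, Phone, 4
Bob, Keyboard, 6
Xander, Laptop, 2
Jack, Keyboard, 4


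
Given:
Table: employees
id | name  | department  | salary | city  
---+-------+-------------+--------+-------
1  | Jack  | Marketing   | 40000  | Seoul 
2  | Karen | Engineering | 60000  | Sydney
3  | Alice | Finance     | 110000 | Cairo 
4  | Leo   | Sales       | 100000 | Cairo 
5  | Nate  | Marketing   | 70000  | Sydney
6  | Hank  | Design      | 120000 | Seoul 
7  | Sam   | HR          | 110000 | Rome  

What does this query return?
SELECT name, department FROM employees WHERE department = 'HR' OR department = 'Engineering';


Filtering: department = 'HR' OR 'Engineering'
Matching: 2 rows

2 rows:
Karen, Engineering
Sam, HR


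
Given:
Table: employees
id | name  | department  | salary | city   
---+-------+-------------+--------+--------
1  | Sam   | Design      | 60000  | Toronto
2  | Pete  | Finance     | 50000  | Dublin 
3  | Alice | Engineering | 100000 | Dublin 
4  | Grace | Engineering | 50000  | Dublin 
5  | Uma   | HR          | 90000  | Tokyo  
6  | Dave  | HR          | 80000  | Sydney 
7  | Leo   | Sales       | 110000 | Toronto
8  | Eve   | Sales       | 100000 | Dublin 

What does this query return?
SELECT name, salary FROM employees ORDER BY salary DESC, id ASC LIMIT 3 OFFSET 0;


Sort by salary DESC (id ASC tiebreak), then skip 0 and take 3
Rows 1 through 3

3 rows:
Leo, 110000
Alice, 100000
Eve, 100000


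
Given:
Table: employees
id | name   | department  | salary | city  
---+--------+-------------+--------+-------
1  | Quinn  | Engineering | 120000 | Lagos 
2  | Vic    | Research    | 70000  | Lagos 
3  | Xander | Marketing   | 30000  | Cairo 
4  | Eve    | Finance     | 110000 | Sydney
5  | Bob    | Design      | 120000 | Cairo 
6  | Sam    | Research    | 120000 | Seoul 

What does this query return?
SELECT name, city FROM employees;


Projecting columns: name, city

6 rows:
Quinn, Lagos
Vic, Lagos
Xander, Cairo
Eve, Sydney
Bob, Cairo
Sam, Seoul


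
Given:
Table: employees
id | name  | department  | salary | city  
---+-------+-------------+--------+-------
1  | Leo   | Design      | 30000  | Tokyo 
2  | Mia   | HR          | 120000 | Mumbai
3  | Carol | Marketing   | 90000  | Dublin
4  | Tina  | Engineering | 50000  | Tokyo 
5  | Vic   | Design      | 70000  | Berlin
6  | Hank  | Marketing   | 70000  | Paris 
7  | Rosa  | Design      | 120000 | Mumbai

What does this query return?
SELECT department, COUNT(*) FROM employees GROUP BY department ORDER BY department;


Assigning each row to its department group:
  Leo -> Design
  Mia -> HR
  Carol -> Marketing
  Tina -> Engineering
  Vic -> Design
  Hank -> Marketing
  Rosa -> Design


4 groups:
Design, 3
Engineering, 1
HR, 1
Marketing, 2


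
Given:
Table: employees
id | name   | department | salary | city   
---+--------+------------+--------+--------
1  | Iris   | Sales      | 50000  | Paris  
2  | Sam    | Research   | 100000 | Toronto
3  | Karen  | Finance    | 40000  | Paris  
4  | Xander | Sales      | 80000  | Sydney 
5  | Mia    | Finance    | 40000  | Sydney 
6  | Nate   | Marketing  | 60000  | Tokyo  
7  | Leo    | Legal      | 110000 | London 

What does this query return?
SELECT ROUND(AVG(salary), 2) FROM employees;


SUM(salary) = 480000
COUNT = 7
ROUND(AVG, 2) = ROUND(480000 / 7, 2) = 68571.43

68571.43


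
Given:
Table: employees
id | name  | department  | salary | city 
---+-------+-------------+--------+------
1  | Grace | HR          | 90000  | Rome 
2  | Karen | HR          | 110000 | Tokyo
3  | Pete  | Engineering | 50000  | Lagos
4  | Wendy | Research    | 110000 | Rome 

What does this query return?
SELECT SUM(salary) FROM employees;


SUM(salary) = 90000 + 110000 + 50000 + 110000 = 360000

360000


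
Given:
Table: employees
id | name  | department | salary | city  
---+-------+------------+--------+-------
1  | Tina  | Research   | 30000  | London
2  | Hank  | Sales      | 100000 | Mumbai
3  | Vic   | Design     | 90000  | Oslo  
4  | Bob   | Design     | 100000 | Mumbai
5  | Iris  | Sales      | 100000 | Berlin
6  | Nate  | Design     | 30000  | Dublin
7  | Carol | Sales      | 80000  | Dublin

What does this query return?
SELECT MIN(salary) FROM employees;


Salaries: 30000, 100000, 90000, 100000, 100000, 30000, 80000
MIN = 30000

30000


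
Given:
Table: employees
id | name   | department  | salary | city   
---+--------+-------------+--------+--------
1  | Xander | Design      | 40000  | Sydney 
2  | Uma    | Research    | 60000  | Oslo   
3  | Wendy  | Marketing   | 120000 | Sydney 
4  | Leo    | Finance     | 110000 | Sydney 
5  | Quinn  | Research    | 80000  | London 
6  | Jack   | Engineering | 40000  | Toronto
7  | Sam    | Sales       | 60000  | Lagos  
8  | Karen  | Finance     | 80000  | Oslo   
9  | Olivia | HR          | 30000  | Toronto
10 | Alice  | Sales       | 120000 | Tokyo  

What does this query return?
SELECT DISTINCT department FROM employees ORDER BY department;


All 'department' values (row order): Design, Research, Marketing, Finance, Research, Engineering, Sales, Finance, HR, Sales
Removing duplicates leaves 7 unique value(s).

7 values:
Design
Engineering
Finance
HR
Marketing
Research
Sales


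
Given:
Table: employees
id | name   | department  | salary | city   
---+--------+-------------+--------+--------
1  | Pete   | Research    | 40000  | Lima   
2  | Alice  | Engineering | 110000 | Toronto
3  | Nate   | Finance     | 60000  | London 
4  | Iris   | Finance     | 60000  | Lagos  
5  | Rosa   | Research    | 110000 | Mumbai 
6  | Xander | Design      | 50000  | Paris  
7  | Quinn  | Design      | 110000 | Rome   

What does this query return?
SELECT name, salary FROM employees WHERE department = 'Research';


Filtering: department = 'Research'
Matching rows: 2

2 rows:
Pete, 40000
Rosa, 110000


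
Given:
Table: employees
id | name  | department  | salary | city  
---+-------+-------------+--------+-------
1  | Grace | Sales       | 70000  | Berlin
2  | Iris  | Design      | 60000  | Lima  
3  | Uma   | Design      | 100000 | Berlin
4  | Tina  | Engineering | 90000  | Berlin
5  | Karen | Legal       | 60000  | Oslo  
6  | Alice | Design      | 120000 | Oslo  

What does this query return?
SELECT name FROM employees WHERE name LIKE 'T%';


LIKE 'T%' matches names starting with 'T'
Matching: 1

1 rows:
Tina


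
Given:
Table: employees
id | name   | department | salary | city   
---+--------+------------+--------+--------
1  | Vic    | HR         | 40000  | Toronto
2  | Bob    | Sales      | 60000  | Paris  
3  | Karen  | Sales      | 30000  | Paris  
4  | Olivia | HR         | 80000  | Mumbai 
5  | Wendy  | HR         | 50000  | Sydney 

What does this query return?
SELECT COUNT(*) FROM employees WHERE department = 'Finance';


Counting rows where department = 'Finance'


0


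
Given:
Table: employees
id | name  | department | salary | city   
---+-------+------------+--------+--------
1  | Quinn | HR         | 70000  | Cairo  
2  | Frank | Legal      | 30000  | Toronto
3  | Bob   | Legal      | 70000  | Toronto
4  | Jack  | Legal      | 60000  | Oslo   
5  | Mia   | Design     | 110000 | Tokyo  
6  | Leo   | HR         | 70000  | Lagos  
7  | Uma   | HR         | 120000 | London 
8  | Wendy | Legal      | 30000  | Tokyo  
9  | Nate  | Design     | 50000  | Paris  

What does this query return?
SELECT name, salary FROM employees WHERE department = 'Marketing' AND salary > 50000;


Filtering: department = 'Marketing' AND salary > 50000
Matching: 0 rows

Empty result set (0 rows)


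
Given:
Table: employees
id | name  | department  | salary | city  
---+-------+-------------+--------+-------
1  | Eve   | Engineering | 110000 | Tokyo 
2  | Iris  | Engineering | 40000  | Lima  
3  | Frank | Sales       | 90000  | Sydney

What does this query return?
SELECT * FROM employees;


SELECT * returns all 3 rows with all columns

3 rows:
1, Eve, Engineering, 110000, Tokyo
2, Iris, Engineering, 40000, Lima
3, Frank, Sales, 90000, Sydney


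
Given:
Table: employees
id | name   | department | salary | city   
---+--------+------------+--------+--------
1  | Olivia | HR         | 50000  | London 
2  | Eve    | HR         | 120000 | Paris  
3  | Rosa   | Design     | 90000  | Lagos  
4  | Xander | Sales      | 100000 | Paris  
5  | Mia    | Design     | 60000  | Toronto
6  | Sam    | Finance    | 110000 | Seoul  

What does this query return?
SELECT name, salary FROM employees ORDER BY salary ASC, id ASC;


Sorting by salary ASC, then id ASC for ties

6 rows:
Olivia, 50000
Mia, 60000
Rosa, 90000
Xander, 100000
Sam, 110000
Eve, 120000


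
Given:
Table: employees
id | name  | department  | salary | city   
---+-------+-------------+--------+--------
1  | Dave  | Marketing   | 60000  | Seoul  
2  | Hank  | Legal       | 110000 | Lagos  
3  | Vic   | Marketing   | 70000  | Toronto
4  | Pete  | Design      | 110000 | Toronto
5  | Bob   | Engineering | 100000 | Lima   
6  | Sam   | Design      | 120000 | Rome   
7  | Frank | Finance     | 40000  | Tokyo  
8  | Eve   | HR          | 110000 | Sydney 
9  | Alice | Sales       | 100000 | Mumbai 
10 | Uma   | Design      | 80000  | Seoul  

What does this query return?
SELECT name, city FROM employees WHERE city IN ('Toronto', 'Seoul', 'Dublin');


Filtering: city IN ('Toronto', 'Seoul', 'Dublin')
Matching: 4 rows

4 rows:
Dave, Seoul
Vic, Toronto
Pete, Toronto
Uma, Seoul


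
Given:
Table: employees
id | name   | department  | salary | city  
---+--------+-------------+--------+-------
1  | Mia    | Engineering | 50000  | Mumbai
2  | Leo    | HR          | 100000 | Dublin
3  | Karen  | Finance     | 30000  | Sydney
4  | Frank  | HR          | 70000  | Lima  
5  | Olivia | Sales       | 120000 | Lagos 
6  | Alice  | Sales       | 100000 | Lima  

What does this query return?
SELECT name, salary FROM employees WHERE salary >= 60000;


Filtering: salary >= 60000
Matching: 4 rows

4 rows:
Leo, 100000
Frank, 70000
Olivia, 120000
Alice, 100000


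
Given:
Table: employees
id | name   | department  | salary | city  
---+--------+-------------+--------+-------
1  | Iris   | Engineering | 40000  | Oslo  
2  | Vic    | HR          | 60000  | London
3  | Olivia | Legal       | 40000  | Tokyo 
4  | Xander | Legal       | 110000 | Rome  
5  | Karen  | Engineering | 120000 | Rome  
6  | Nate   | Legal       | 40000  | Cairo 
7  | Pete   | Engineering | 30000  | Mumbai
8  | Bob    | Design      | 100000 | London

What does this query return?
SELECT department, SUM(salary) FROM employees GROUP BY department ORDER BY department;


Summing salary within each department:
  Design: 100000 = 100000
  Engineering: 40000 + 120000 + 30000 = 190000
  HR: 60000 = 60000
  Legal: 40000 + 110000 + 40000 = 190000


4 groups:
Design, 100000
Engineering, 190000
HR, 60000
Legal, 190000


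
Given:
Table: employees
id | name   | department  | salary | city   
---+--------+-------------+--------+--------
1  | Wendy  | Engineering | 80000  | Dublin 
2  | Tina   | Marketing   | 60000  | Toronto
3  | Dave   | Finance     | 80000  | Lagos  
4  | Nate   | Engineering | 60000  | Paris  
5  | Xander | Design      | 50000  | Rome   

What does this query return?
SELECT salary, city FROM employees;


Projecting columns: salary, city

5 rows:
80000, Dublin
60000, Toronto
80000, Lagos
60000, Paris
50000, Rome


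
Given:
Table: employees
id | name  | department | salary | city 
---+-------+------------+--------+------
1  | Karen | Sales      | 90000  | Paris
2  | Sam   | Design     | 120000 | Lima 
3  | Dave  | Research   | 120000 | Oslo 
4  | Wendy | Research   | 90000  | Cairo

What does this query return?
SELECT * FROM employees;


SELECT * returns all 4 rows with all columns

4 rows:
1, Karen, Sales, 90000, Paris
2, Sam, Design, 120000, Lima
3, Dave, Research, 120000, Oslo
4, Wendy, Research, 90000, Cairo


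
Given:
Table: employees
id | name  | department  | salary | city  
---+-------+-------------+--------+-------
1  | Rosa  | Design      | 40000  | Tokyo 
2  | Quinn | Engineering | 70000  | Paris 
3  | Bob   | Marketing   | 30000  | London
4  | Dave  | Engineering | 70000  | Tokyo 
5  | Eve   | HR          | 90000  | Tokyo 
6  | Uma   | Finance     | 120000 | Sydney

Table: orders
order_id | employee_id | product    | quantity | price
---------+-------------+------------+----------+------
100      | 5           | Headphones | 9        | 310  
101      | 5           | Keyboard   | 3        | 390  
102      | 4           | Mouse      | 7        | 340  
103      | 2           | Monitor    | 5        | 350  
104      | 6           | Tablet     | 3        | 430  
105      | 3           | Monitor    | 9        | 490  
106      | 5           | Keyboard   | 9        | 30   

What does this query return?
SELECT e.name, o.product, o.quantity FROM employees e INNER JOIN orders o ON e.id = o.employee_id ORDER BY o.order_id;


Joining employees.id = orders.employee_id:
  employee Eve (id=5) -> order Headphones
  employee Eve (id=5) -> order Keyboard
  employee Dave (id=4) -> order Mouse
  employee Quinn (id=2) -> order Monitor
  employee Uma (id=6) -> order Tablet
  employee Bob (id=3) -> order Monitor
  employee Eve (id=5) -> order Keyboard


7 rows:
Eve, Headphones, 9
Eve, Keyboard, 3
Dave, Mouse, 7
Quinn, Monitor, 5
Uma, Tablet, 3
Bob, Monitor, 9
Eve, Keyboard, 9


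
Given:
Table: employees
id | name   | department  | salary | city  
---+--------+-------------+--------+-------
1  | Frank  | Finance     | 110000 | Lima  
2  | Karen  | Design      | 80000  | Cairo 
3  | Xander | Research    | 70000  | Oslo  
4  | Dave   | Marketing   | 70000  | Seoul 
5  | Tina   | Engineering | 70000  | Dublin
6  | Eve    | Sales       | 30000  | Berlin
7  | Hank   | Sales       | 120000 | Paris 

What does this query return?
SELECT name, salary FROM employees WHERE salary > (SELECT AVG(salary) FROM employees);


Subquery: AVG(salary) = 78571.43
Filtering: salary > 78571.43
  Frank (110000) -> MATCH
  Karen (80000) -> MATCH
  Hank (120000) -> MATCH


3 rows:
Frank, 110000
Karen, 80000
Hank, 120000


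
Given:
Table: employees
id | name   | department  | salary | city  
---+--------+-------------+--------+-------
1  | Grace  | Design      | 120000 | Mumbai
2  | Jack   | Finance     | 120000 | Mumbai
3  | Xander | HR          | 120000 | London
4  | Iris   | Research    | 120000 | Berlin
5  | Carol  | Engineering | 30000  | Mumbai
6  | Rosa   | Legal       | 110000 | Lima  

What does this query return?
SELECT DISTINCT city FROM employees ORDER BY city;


All 'city' values (row order): Mumbai, Mumbai, London, Berlin, Mumbai, Lima
Removing duplicates leaves 4 unique value(s).

4 values:
Berlin
Lima
London
Mumbai


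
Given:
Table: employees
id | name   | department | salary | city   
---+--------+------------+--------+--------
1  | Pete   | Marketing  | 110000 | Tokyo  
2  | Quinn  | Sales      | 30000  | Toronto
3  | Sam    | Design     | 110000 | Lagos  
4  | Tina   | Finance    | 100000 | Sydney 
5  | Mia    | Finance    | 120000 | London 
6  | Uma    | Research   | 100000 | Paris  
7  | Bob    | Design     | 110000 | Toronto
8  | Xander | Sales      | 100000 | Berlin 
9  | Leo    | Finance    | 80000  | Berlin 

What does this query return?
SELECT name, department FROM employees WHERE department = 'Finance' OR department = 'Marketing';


Filtering: department = 'Finance' OR 'Marketing'
Matching: 4 rows

4 rows:
Pete, Marketing
Tina, Finance
Mia, Finance
Leo, Finance


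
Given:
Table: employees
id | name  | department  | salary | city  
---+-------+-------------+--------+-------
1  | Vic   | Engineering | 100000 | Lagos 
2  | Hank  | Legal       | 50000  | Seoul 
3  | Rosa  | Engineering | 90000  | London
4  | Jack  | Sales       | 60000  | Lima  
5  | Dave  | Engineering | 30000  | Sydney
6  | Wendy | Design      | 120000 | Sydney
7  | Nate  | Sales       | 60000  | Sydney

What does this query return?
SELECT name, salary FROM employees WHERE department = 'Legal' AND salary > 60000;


Filtering: department = 'Legal' AND salary > 60000
Matching: 0 rows

Empty result set (0 rows)


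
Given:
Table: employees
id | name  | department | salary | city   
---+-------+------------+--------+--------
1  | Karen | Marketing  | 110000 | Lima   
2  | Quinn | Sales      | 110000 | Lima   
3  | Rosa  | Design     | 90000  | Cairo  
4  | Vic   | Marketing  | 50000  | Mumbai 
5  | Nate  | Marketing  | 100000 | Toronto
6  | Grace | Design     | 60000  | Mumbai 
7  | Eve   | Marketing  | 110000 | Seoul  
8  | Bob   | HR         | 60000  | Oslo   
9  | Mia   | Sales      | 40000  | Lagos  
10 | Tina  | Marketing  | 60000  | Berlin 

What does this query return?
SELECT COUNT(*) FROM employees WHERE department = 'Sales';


Counting rows where department = 'Sales'
  Quinn -> MATCH
  Mia -> MATCH


2


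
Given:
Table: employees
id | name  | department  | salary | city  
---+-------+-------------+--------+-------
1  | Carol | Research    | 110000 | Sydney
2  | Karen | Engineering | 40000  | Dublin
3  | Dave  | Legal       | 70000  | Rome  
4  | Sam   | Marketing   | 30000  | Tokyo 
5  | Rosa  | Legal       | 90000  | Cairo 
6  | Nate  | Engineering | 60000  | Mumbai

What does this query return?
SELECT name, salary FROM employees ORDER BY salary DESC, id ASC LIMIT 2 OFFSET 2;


Sort by salary DESC (id ASC tiebreak), then skip 2 and take 2
Rows 3 through 4

2 rows:
Dave, 70000
Nate, 60000


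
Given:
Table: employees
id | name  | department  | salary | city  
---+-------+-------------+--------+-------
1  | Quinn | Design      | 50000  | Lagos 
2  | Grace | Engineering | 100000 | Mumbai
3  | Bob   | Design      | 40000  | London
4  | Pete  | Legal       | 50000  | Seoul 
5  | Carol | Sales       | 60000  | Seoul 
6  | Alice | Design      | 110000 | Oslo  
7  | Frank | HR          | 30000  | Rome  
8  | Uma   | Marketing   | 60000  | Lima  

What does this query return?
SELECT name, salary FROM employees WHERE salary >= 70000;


Filtering: salary >= 70000
Matching: 2 rows

2 rows:
Grace, 100000
Alice, 110000


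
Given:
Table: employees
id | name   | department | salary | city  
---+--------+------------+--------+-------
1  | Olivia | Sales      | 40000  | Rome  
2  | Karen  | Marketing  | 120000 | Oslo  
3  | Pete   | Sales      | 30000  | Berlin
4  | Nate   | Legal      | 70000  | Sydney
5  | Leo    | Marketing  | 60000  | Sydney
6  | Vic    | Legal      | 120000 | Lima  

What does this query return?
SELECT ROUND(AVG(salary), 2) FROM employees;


SUM(salary) = 440000
COUNT = 6
ROUND(AVG, 2) = ROUND(440000 / 6, 2) = 73333.33

73333.33


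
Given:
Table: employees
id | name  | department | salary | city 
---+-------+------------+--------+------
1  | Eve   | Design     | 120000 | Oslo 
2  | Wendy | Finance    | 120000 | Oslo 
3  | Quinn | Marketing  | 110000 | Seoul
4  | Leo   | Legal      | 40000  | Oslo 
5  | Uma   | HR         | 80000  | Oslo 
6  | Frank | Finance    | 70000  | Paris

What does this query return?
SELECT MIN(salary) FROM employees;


Salaries: 120000, 120000, 110000, 40000, 80000, 70000
MIN = 40000

40000


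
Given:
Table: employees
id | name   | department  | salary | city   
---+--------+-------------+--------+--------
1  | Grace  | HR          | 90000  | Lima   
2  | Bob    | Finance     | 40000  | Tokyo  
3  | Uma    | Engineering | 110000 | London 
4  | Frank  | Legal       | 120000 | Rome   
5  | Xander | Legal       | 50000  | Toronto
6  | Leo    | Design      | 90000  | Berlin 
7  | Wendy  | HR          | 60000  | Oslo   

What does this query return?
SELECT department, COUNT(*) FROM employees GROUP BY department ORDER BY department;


Assigning each row to its department group:
  Grace -> HR
  Bob -> Finance
  Uma -> Engineering
  Frank -> Legal
  Xander -> Legal
  Leo -> Design
  Wendy -> HR


5 groups:
Design, 1
Engineering, 1
Finance, 1
HR, 2
Legal, 2


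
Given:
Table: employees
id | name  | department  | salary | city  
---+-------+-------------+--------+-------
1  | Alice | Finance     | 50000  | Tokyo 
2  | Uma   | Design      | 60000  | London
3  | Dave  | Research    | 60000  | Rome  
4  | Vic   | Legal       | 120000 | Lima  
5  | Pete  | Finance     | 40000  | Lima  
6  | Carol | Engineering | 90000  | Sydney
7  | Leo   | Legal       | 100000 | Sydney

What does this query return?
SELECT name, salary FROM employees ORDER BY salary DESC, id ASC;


Sorting by salary DESC, then id ASC for ties

7 rows:
Vic, 120000
Leo, 100000
Carol, 90000
Uma, 60000
Dave, 60000
Alice, 50000
Pete, 40000
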